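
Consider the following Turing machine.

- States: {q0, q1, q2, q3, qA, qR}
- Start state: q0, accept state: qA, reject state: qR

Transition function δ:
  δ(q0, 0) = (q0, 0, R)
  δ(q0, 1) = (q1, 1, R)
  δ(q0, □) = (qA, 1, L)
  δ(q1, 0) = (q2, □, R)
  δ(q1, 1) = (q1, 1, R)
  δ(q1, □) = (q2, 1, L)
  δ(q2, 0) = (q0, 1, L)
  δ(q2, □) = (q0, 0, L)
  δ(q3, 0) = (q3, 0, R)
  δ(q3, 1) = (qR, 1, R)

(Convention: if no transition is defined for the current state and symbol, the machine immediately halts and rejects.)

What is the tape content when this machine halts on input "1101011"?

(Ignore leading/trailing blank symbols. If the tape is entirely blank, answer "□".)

Execution trace:
Initial: [q0]1101011
Step 1: δ(q0, 1) = (q1, 1, R) → 1[q1]101011
Step 2: δ(q1, 1) = (q1, 1, R) → 11[q1]01011
Step 3: δ(q1, 0) = (q2, □, R) → 11□[q2]1011

No transition is defined for δ(q2, 1). By convention the machine halts and rejects.

Final tape (ignoring leading/trailing blanks): 11□1011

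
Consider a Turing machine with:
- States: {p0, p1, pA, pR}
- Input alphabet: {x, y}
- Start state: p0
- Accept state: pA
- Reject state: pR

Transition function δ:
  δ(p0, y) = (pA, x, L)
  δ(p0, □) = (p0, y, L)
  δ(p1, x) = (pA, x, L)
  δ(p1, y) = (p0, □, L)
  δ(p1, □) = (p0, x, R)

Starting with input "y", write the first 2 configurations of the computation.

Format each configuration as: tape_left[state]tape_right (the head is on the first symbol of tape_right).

Transitions applied:
Step 1: δ(p0, y) = (pA, x, L)

The first 2 configurations are:
[p0]y ⊢ [pA]□x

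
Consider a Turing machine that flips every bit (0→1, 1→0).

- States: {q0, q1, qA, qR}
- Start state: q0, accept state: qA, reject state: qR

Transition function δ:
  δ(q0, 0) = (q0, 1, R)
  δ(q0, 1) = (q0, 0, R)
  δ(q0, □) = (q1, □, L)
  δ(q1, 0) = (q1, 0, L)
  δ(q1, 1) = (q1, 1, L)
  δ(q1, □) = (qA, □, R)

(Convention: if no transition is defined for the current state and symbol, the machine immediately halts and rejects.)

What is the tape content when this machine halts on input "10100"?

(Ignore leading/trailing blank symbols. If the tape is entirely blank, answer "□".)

Execution trace:
Initial: [q0]10100
Step 1: δ(q0, 1) = (q0, 0, R) → 0[q0]0100
Step 2: δ(q0, 0) = (q0, 1, R) → 01[q0]100
Step 3: δ(q0, 1) = (q0, 0, R) → 010[q0]00
Step 4: δ(q0, 0) = (q0, 1, R) → 0101[q0]0
Step 5: δ(q0, 0) = (q0, 1, R) → 01011[q0]□
Step 6: δ(q0, □) = (q1, □, L) → 0101[q1]1□
Step 7: δ(q1, 1) = (q1, 1, L) → 010[q1]11□
Step 8: δ(q1, 1) = (q1, 1, L) → 01[q1]011□
Step 9: δ(q1, 0) = (q1, 0, L) → 0[q1]1011□
Step 10: δ(q1, 1) = (q1, 1, L) → [q1]01011□
Step 11: δ(q1, 0) = (q1, 0, L) → [q1]□01011□
Step 12: δ(q1, □) = (qA, □, R) → □[qA]01011□

The machine reaches the accept state qA and halts.

Final tape (ignoring leading/trailing blanks): 01011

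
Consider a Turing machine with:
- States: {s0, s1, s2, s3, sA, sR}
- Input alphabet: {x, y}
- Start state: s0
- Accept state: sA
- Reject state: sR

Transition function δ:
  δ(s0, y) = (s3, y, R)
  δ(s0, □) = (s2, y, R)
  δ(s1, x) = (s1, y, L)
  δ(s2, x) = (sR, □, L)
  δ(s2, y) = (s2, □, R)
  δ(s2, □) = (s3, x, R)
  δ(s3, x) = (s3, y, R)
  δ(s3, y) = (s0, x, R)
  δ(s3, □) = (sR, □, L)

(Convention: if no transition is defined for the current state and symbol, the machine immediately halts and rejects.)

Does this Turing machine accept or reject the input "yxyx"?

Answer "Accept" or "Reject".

Execution trace:
Initial: [s0]yxyx
Step 1: δ(s0, y) = (s3, y, R) → y[s3]xyx
Step 2: δ(s3, x) = (s3, y, R) → yy[s3]yx
Step 3: δ(s3, y) = (s0, x, R) → yyx[s0]x

No transition is defined for δ(s0, x). By convention the machine halts and rejects.

Answer: Reject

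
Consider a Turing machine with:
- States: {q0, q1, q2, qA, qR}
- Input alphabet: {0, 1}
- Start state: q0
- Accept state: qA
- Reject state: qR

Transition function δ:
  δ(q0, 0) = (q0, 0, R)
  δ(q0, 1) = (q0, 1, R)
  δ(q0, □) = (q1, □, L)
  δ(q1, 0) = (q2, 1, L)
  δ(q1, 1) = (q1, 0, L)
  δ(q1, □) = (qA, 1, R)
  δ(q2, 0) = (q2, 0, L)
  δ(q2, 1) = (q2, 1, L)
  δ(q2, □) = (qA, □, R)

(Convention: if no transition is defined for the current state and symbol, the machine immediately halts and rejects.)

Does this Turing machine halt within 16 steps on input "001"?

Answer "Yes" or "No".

Execution trace:
Initial: [q0]001
Step 1: δ(q0, 0) = (q0, 0, R) → 0[q0]01
Step 2: δ(q0, 0) = (q0, 0, R) → 00[q0]1
Step 3: δ(q0, 1) = (q0, 1, R) → 001[q0]□
Step 4: δ(q0, □) = (q1, □, L) → 00[q1]1□
Step 5: δ(q1, 1) = (q1, 0, L) → 0[q1]00□
Step 6: δ(q1, 0) = (q2, 1, L) → [q2]010□
Step 7: δ(q2, 0) = (q2, 0, L) → [q2]□010□
Step 8: δ(q2, □) = (qA, □, R) → □[qA]010□

The machine reaches the accept state qA and halts.
The machine halted after 8 steps (within the 16-step bound).

Answer: Yes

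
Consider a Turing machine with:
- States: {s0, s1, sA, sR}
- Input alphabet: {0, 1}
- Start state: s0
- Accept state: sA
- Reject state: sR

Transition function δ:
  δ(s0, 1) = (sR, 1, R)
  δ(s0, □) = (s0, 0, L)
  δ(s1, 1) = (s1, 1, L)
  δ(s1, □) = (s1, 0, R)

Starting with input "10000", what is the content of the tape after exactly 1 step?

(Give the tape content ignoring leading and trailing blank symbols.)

Execution trace:
Initial: [s0]10000
Step 1: δ(s0, 1) = (sR, 1, R) → 1[sR]0000

The machine reaches the reject state sR and halts.

After 1 step, the tape (ignoring leading/trailing blanks) is: 10000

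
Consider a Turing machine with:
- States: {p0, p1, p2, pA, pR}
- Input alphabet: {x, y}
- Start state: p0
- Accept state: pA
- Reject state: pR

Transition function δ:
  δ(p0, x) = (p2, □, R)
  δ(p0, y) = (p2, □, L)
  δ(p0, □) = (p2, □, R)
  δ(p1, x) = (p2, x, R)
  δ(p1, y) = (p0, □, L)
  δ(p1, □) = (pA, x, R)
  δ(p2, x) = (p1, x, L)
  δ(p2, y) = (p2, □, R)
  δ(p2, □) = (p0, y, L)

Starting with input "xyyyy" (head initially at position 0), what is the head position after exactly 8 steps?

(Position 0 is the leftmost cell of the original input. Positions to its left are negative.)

Execution trace (head position shown):
Step 0: [p0]xyyyy  (head at position 0)
Step 1: move right → □[p2]yyyy  (head at position 1)
Step 2: move right → □□[p2]yyy  (head at position 2)
Step 3: move right → □□□[p2]yy  (head at position 3)
Step 4: move right → □□□□[p2]y  (head at position 4)
Step 5: move right → □□□□□[p2]□  (head at position 5)
Step 6: move left → □□□□[p0]□y  (head at position 4)
Step 7: move right → □□□□□[p2]y  (head at position 5)
Step 8: move right → □□□□□□[p2]□  (head at position 6)

After 8 steps, the head is at position 6.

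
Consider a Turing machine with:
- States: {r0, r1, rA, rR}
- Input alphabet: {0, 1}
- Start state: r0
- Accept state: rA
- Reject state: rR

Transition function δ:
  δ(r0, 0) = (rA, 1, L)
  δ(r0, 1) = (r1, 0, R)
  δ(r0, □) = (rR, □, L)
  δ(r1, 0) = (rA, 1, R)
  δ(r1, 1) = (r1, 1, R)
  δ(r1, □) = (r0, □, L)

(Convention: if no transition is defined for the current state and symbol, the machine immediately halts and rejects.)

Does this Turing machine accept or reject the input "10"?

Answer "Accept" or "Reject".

Execution trace:
Initial: [r0]10
Step 1: δ(r0, 1) = (r1, 0, R) → 0[r1]0
Step 2: δ(r1, 0) = (rA, 1, R) → 01[rA]□

The machine reaches the accept state rA and halts.

Answer: Accept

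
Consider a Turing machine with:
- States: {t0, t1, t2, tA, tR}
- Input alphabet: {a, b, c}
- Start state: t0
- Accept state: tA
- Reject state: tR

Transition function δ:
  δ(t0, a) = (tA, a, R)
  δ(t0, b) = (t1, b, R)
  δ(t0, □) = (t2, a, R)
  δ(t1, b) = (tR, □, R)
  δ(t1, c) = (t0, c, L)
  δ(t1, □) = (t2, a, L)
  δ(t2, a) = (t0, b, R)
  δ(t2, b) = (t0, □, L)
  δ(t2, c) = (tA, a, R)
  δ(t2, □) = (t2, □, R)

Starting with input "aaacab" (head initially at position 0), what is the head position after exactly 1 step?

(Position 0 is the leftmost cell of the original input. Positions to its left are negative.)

Execution trace (head position shown):
Step 0: [t0]aaacab  (head at position 0)
Step 1: move right → a[tA]aacab  (head at position 1)

After 1 step, the head is at position 1.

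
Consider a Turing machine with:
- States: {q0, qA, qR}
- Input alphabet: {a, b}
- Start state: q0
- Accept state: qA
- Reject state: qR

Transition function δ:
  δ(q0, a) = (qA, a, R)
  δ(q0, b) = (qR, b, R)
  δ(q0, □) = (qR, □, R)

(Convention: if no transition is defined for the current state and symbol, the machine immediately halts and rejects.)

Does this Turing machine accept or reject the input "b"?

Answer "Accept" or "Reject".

Execution trace:
Initial: [q0]b
Step 1: δ(q0, b) = (qR, b, R) → b[qR]□

The machine reaches the reject state qR and halts.

Answer: Reject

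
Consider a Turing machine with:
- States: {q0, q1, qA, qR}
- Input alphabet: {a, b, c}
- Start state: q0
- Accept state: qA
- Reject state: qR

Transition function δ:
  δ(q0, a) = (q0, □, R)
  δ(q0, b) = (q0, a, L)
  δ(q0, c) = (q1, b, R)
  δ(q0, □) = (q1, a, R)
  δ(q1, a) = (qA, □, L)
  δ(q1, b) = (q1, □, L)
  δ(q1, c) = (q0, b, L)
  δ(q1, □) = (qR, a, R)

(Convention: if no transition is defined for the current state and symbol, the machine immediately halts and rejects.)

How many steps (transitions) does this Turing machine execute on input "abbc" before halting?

Execution trace:
Initial: [q0]abbc
Step 1: δ(q0, a) = (q0, □, R) → □[q0]bbc
Step 2: δ(q0, b) = (q0, a, L) → [q0]□abc
Step 3: δ(q0, □) = (q1, a, R) → a[q1]abc
Step 4: δ(q1, a) = (qA, □, L) → [qA]a□bc

The machine reaches the accept state qA and halts.

The machine executed 4 steps before halting.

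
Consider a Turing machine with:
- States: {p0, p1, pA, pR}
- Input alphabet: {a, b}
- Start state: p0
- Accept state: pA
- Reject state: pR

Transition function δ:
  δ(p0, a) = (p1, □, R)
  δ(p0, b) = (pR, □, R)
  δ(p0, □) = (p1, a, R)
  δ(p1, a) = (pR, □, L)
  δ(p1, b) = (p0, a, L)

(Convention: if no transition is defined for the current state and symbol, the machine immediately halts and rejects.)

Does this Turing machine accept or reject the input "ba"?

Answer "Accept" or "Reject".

Execution trace:
Initial: [p0]ba
Step 1: δ(p0, b) = (pR, □, R) → □[pR]a

The machine reaches the reject state pR and halts.

Answer: Reject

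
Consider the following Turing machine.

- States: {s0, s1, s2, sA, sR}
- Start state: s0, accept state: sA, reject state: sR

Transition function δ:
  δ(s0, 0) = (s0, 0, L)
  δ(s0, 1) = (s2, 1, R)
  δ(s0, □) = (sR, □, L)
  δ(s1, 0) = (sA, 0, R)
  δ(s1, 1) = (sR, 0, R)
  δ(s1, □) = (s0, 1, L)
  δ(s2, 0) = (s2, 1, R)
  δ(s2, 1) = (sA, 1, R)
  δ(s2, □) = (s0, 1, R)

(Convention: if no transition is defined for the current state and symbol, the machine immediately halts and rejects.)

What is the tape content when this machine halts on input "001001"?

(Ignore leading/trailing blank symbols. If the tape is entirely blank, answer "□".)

Execution trace:
Initial: [s0]001001
Step 1: δ(s0, 0) = (s0, 0, L) → [s0]□001001
Step 2: δ(s0, □) = (sR, □, L) → [sR]□□001001

The machine reaches the reject state sR and halts.

Final tape (ignoring leading/trailing blanks): 001001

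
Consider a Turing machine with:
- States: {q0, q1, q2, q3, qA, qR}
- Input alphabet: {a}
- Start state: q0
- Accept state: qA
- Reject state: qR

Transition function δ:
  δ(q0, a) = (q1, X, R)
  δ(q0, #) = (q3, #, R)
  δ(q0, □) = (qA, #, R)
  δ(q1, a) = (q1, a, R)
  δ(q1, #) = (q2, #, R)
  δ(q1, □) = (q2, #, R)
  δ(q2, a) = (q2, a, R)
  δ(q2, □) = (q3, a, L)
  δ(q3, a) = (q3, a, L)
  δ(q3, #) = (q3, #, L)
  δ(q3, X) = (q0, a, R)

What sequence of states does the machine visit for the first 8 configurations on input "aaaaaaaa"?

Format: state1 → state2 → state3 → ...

Execution trace:
Initial: [q0]aaaaaaaa
Step 1: δ(q0, a) = (q1, X, R) → X[q1]aaaaaaa
Step 2: δ(q1, a) = (q1, a, R) → Xa[q1]aaaaaa
Step 3: δ(q1, a) = (q1, a, R) → Xaa[q1]aaaaa
Step 4: δ(q1, a) = (q1, a, R) → Xaaa[q1]aaaa
Step 5: δ(q1, a) = (q1, a, R) → Xaaaa[q1]aaa
Step 6: δ(q1, a) = (q1, a, R) → Xaaaaa[q1]aa
Step 7: δ(q1, a) = (q1, a, R) → Xaaaaaa[q1]a

State sequence: q0 → q1 → q1 → q1 → q1 → q1 → q1 → q1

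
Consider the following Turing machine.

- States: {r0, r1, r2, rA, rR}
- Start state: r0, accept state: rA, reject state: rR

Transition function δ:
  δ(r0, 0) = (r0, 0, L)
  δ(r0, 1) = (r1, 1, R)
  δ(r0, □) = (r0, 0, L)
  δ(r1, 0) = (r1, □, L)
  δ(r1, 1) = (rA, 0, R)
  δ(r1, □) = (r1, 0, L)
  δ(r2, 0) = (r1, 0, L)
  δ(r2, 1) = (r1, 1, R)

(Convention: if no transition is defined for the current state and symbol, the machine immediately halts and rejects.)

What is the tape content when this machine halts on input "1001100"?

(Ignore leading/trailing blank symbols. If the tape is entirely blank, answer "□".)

Execution trace:
Initial: [r0]1001100
Step 1: δ(r0, 1) = (r1, 1, R) → 1[r1]001100
Step 2: δ(r1, 0) = (r1, □, L) → [r1]1□01100
Step 3: δ(r1, 1) = (rA, 0, R) → 0[rA]□01100

The machine reaches the accept state rA and halts.

Final tape (ignoring leading/trailing blanks): 0□01100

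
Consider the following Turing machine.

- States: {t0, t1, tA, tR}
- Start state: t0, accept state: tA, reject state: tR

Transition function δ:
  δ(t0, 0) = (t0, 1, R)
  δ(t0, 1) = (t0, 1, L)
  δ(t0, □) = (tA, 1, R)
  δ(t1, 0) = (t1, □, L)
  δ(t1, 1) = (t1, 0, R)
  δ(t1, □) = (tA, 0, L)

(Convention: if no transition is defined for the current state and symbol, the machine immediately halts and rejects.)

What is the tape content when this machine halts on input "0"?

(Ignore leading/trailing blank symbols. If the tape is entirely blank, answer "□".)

Execution trace:
Initial: [t0]0
Step 1: δ(t0, 0) = (t0, 1, R) → 1[t0]□
Step 2: δ(t0, □) = (tA, 1, R) → 11[tA]□

The machine reaches the accept state tA and halts.

Final tape (ignoring leading/trailing blanks): 11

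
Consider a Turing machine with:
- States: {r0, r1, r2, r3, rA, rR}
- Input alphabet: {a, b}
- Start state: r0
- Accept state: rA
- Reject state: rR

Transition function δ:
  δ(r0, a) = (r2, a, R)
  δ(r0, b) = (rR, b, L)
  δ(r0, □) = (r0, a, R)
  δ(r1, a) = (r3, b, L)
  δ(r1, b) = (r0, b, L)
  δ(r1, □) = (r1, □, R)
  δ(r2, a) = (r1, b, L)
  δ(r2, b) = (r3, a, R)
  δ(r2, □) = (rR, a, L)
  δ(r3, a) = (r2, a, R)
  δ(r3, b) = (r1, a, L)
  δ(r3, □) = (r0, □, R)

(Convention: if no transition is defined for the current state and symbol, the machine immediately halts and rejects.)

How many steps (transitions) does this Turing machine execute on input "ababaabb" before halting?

Execution trace:
Initial: [r0]ababaabb
Step 1: δ(r0, a) = (r2, a, R) → a[r2]babaabb
Step 2: δ(r2, b) = (r3, a, R) → aa[r3]abaabb
Step 3: δ(r3, a) = (r2, a, R) → aaa[r2]baabb
Step 4: δ(r2, b) = (r3, a, R) → aaaa[r3]aabb
Step 5: δ(r3, a) = (r2, a, R) → aaaaa[r2]abb
Step 6: δ(r2, a) = (r1, b, L) → aaaa[r1]abbb
Step 7: δ(r1, a) = (r3, b, L) → aaa[r3]abbbb
Step 8: δ(r3, a) = (r2, a, R) → aaaa[r2]bbbb
Step 9: δ(r2, b) = (r3, a, R) → aaaaa[r3]bbb
Step 10: δ(r3, b) = (r1, a, L) → aaaa[r1]aabb
Step 11: δ(r1, a) = (r3, b, L) → aaa[r3]ababb
Step 12: δ(r3, a) = (r2, a, R) → aaaa[r2]babb
Step 13: δ(r2, b) = (r3, a, R) → aaaaa[r3]abb
Step 14: δ(r3, a) = (r2, a, R) → aaaaaa[r2]bb
Step 15: δ(r2, b) = (r3, a, R) → aaaaaaa[r3]b
Step 16: δ(r3, b) = (r1, a, L) → aaaaaa[r1]aa
Step 17: δ(r1, a) = (r3, b, L) → aaaaa[r3]aba
Step 18: δ(r3, a) = (r2, a, R) → aaaaaa[r2]ba
Step 19: δ(r2, b) = (r3, a, R) → aaaaaaa[r3]a
Step 20: δ(r3, a) = (r2, a, R) → aaaaaaaa[r2]□
Step 21: δ(r2, □) = (rR, a, L) → aaaaaaa[rR]aa

The machine reaches the reject state rR and halts.

The machine executed 21 steps before halting.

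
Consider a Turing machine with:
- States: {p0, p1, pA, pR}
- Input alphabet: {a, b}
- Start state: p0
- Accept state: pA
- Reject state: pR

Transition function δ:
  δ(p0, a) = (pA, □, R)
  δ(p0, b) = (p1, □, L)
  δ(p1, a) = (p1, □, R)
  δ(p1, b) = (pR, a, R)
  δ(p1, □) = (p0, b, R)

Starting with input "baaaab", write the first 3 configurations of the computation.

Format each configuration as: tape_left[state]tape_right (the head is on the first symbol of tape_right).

Transitions applied:
Step 1: δ(p0, b) = (p1, □, L)
Step 2: δ(p1, □) = (p0, b, R)

The first 3 configurations are:
[p0]baaaab ⊢ [p1]□□aaaab ⊢ b[p0]□aaaab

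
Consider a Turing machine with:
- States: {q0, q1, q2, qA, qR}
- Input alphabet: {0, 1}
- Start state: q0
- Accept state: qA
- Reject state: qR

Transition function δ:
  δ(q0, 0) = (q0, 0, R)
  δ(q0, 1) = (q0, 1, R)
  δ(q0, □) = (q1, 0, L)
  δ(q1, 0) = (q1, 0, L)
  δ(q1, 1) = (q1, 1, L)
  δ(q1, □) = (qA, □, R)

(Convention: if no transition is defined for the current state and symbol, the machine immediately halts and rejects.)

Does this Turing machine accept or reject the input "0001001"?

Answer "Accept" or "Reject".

Execution trace:
Initial: [q0]0001001
Step 1: δ(q0, 0) = (q0, 0, R) → 0[q0]001001
Step 2: δ(q0, 0) = (q0, 0, R) → 00[q0]01001
Step 3: δ(q0, 0) = (q0, 0, R) → 000[q0]1001
Step 4: δ(q0, 1) = (q0, 1, R) → 0001[q0]001
Step 5: δ(q0, 0) = (q0, 0, R) → 00010[q0]01
Step 6: δ(q0, 0) = (q0, 0, R) → 000100[q0]1
Step 7: δ(q0, 1) = (q0, 1, R) → 0001001[q0]□
Step 8: δ(q0, □) = (q1, 0, L) → 000100[q1]10
Step 9: δ(q1, 1) = (q1, 1, L) → 00010[q1]010
Step 10: δ(q1, 0) = (q1, 0, L) → 0001[q1]0010
Step 11: δ(q1, 0) = (q1, 0, L) → 000[q1]10010
Step 12: δ(q1, 1) = (q1, 1, L) → 00[q1]010010
Step 13: δ(q1, 0) = (q1, 0, L) → 0[q1]0010010
Step 14: δ(q1, 0) = (q1, 0, L) → [q1]00010010
Step 15: δ(q1, 0) = (q1, 0, L) → [q1]□00010010
Step 16: δ(q1, □) = (qA, □, R) → □[qA]00010010

The machine reaches the accept state qA and halts.

Answer: Accept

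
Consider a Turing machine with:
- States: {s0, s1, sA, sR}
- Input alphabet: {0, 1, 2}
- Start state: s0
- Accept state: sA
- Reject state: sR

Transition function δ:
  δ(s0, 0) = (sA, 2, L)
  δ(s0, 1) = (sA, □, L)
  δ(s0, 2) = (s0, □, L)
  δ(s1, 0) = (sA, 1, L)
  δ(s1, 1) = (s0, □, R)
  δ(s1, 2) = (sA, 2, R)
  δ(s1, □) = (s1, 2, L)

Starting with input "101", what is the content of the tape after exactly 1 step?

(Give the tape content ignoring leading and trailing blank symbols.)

Execution trace:
Initial: [s0]101
Step 1: δ(s0, 1) = (sA, □, L) → [sA]□□01

The machine reaches the accept state sA and halts.

After 1 step, the tape (ignoring leading/trailing blanks) is: 01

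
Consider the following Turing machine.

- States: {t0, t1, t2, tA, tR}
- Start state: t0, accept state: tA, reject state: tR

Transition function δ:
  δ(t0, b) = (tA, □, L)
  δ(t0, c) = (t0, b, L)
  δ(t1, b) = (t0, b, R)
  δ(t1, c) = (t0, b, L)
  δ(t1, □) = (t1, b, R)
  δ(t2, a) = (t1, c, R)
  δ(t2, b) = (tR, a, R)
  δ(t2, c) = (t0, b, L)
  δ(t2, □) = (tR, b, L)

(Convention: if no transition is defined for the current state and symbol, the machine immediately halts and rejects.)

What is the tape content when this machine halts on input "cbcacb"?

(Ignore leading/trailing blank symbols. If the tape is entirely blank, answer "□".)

Execution trace:
Initial: [t0]cbcacb
Step 1: δ(t0, c) = (t0, b, L) → [t0]□bbcacb

No transition is defined for δ(t0, □). By convention the machine halts and rejects.

Final tape (ignoring leading/trailing blanks): bbcacb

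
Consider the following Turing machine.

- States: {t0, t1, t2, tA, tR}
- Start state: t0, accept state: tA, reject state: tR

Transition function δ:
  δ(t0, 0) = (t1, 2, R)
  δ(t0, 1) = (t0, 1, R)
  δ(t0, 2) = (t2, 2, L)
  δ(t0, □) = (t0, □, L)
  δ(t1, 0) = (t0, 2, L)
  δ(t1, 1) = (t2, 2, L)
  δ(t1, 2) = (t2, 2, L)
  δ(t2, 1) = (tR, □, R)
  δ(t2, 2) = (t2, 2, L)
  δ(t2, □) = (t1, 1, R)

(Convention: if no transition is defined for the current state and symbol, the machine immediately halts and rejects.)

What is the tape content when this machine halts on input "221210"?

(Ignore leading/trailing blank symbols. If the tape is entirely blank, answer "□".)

Execution trace:
Initial: [t0]221210
Step 1: δ(t0, 2) = (t2, 2, L) → [t2]□221210
Step 2: δ(t2, □) = (t1, 1, R) → 1[t1]221210
Step 3: δ(t1, 2) = (t2, 2, L) → [t2]1221210
Step 4: δ(t2, 1) = (tR, □, R) → □[tR]221210

The machine reaches the reject state tR and halts.

Final tape (ignoring leading/trailing blanks): 221210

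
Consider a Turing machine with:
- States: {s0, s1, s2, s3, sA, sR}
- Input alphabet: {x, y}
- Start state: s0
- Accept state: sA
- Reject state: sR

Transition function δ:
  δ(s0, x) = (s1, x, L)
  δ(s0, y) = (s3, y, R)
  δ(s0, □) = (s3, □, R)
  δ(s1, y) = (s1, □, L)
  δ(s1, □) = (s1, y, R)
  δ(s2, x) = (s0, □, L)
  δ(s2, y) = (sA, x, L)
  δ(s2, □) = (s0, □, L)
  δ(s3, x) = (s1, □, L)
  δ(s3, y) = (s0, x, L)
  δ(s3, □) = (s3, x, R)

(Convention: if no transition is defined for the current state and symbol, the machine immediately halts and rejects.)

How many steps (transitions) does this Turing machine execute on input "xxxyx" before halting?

Execution trace:
Initial: [s0]xxxyx
Step 1: δ(s0, x) = (s1, x, L) → [s1]□xxxyx
Step 2: δ(s1, □) = (s1, y, R) → y[s1]xxxyx

No transition is defined for δ(s1, x). By convention the machine halts and rejects.

The machine executed 2 steps before halting.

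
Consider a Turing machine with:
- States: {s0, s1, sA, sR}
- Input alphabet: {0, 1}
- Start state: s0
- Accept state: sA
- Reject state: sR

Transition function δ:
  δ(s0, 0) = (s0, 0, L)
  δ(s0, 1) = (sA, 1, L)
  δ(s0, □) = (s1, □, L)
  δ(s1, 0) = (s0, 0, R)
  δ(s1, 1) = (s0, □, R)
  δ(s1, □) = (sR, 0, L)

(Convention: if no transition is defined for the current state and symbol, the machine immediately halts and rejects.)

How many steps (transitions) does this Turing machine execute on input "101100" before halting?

Execution trace:
Initial: [s0]101100
Step 1: δ(s0, 1) = (sA, 1, L) → [sA]□101100

The machine reaches the accept state sA and halts.

The machine executed 1 step before halting.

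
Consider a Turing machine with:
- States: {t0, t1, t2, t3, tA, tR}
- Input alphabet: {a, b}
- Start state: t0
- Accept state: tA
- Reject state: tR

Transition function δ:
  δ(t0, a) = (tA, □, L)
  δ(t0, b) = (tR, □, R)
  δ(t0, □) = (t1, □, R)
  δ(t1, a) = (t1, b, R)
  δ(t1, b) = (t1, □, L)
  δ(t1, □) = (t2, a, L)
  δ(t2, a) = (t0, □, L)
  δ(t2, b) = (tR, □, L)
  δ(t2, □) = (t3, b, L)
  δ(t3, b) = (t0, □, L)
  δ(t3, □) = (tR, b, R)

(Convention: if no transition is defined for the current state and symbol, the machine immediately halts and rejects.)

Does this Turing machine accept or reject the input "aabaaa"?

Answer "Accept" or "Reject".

Execution trace:
Initial: [t0]aabaaa
Step 1: δ(t0, a) = (tA, □, L) → [tA]□□abaaa

The machine reaches the accept state tA and halts.

Answer: Accept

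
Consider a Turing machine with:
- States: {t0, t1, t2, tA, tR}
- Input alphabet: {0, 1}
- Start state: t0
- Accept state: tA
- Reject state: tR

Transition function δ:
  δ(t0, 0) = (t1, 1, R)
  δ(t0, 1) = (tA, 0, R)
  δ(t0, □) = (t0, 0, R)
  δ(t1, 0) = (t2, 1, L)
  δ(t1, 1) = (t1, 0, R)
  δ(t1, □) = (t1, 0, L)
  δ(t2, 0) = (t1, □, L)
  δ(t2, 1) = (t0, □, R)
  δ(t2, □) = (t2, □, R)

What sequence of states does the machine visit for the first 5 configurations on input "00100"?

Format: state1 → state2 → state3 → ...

Execution trace:
Initial: [t0]00100
Step 1: δ(t0, 0) = (t1, 1, R) → 1[t1]0100
Step 2: δ(t1, 0) = (t2, 1, L) → [t2]11100
Step 3: δ(t2, 1) = (t0, □, R) → □[t0]1100
Step 4: δ(t0, 1) = (tA, 0, R) → □0[tA]100

The machine reaches the accept state tA and halts.

State sequence: t0 → t1 → t2 → t0 → tA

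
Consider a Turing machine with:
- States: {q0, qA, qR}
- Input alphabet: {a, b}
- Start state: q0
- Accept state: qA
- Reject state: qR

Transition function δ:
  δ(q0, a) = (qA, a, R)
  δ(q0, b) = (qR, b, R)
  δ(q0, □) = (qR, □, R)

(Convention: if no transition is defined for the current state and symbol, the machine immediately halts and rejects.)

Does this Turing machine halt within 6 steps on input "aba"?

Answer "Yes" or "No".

Execution trace:
Initial: [q0]aba
Step 1: δ(q0, a) = (qA, a, R) → a[qA]ba

The machine reaches the accept state qA and halts.
The machine halted after 1 step (within the 6-step bound).

Answer: Yes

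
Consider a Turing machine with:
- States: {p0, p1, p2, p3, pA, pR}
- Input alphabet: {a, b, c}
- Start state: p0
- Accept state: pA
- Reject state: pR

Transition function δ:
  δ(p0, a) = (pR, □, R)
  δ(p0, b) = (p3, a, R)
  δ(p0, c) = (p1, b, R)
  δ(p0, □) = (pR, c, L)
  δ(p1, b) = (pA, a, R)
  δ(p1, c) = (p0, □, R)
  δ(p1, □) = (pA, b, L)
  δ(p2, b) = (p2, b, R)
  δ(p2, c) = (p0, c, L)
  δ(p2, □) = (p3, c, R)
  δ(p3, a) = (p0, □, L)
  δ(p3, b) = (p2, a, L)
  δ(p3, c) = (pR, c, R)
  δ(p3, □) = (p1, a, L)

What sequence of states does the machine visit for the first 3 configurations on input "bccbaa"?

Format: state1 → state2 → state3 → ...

Execution trace:
Initial: [p0]bccbaa
Step 1: δ(p0, b) = (p3, a, R) → a[p3]ccbaa
Step 2: δ(p3, c) = (pR, c, R) → ac[pR]cbaa

The machine reaches the reject state pR and halts.

State sequence: p0 → p3 → pR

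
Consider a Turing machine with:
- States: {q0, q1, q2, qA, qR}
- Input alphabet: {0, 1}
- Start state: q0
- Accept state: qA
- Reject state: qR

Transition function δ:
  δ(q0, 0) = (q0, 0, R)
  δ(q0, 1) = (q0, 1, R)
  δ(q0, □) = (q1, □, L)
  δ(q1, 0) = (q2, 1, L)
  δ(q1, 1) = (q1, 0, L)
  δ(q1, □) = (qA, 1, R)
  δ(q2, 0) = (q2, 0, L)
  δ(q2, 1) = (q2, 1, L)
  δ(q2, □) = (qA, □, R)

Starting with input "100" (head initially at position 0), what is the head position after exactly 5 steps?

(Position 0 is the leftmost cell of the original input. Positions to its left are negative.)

Execution trace (head position shown):
Step 0: [q0]100  (head at position 0)
Step 1: move right → 1[q0]00  (head at position 1)
Step 2: move right → 10[q0]0  (head at position 2)
Step 3: move right → 100[q0]□  (head at position 3)
Step 4: move left → 10[q1]0□  (head at position 2)
Step 5: move left → 1[q2]01□  (head at position 1)

After 5 steps, the head is at position 1.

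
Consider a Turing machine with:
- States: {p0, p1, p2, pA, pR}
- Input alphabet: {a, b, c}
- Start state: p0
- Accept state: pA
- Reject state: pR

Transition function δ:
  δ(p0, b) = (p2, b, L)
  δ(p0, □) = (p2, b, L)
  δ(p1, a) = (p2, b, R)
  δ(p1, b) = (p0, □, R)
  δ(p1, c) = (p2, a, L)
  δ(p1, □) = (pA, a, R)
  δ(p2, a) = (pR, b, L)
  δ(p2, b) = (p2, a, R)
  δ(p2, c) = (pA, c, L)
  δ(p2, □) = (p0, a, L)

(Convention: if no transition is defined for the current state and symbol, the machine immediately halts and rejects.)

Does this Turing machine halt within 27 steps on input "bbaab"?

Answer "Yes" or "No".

Execution trace:
Initial: [p0]bbaab
Step 1: δ(p0, b) = (p2, b, L) → [p2]□bbaab
Step 2: δ(p2, □) = (p0, a, L) → [p0]□abbaab
Step 3: δ(p0, □) = (p2, b, L) → [p2]□babbaab
Step 4: δ(p2, □) = (p0, a, L) → [p0]□ababbaab
Step 5: δ(p0, □) = (p2, b, L) → [p2]□bababbaab
Step 6: δ(p2, □) = (p0, a, L) → [p0]□abababbaab
Step 7: δ(p0, □) = (p2, b, L) → [p2]□babababbaab
Step 8: δ(p2, □) = (p0, a, L) → [p0]□ababababbaab
Step 9: δ(p0, □) = (p2, b, L) → [p2]□bababababbaab
Step 10: δ(p2, □) = (p0, a, L) → [p0]□abababababbaab
Step 11: δ(p0, □) = (p2, b, L) → [p2]□babababababbaab
Step 12: δ(p2, □) = (p0, a, L) → [p0]□ababababababbaab
Step 13: δ(p0, □) = (p2, b, L) → [p2]□bababababababbaab
Step 14: δ(p2, □) = (p0, a, L) → [p0]□abababababababbaab
Step 15: δ(p0, □) = (p2, b, L) → [p2]□babababababababbaab
Step 16: δ(p2, □) = (p0, a, L) → [p0]□ababababababababbaab
Step 17: δ(p0, □) = (p2, b, L) → [p2]□bababababababababbaab
Step 18: δ(p2, □) = (p0, a, L) → [p0]□abababababababababbaab
Step 19: δ(p0, □) = (p2, b, L) → [p2]□babababababababababbaab
Step 20: δ(p2, □) = (p0, a, L) → [p0]□ababababababababababbaab
Step 21: δ(p0, □) = (p2, b, L) → [p2]□bababababababababababbaab
Step 22: δ(p2, □) = (p0, a, L) → [p0]□abababababababababababbaab
Step 23: δ(p0, □) = (p2, b, L) → [p2]□babababababababababababbaab
Step 24: δ(p2, □) = (p0, a, L) → [p0]□ababababababababababababbaab
Step 25: δ(p0, □) = (p2, b, L) → [p2]□bababababababababababababbaab
Step 26: δ(p2, □) = (p0, a, L) → [p0]□abababababababababababababbaab
Step 27: δ(p0, □) = (p2, b, L) → [p2]□babababababababababababababbaab

The machine has not reached a halting state after 27 steps.
The machine did not halt within the 27-step bound.

Answer: No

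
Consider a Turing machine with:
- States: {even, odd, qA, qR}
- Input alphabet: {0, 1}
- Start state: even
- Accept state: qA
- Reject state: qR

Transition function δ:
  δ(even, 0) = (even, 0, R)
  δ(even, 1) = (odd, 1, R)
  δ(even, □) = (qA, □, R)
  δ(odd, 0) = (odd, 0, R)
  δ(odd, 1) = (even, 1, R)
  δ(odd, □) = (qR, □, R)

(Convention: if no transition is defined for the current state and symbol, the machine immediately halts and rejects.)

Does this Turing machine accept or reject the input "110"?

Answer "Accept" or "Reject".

Execution trace:
Initial: [even]110
Step 1: δ(even, 1) = (odd, 1, R) → 1[odd]10
Step 2: δ(odd, 1) = (even, 1, R) → 11[even]0
Step 3: δ(even, 0) = (even, 0, R) → 110[even]□
Step 4: δ(even, □) = (qA, □, R) → 110□[qA]□

The machine reaches the accept state qA and halts.

Answer: Accept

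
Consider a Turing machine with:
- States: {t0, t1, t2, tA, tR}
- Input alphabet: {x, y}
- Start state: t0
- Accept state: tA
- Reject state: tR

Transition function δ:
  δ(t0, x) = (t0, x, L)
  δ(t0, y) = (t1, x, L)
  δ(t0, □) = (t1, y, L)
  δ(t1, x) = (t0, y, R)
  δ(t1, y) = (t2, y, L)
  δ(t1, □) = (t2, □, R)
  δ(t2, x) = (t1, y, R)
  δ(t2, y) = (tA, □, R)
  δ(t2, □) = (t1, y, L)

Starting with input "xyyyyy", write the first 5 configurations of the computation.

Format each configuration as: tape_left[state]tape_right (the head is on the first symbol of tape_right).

Transitions applied:
Step 1: δ(t0, x) = (t0, x, L)
Step 2: δ(t0, □) = (t1, y, L)
Step 3: δ(t1, □) = (t2, □, R)
Step 4: δ(t2, y) = (tA, □, R)

The first 5 configurations are:
[t0]xyyyyy ⊢ [t0]□xyyyyy ⊢ [t1]□yxyyyyy ⊢ □[t2]yxyyyyy ⊢ □□[tA]xyyyyy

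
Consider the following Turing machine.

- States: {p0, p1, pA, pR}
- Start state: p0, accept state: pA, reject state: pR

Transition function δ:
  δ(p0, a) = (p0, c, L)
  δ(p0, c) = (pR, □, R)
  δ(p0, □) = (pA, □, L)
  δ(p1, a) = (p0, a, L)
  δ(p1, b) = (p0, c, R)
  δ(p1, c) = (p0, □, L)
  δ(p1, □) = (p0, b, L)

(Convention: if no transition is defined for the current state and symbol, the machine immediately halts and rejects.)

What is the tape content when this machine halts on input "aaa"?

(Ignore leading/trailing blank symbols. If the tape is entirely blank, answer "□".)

Execution trace:
Initial: [p0]aaa
Step 1: δ(p0, a) = (p0, c, L) → [p0]□caa
Step 2: δ(p0, □) = (pA, □, L) → [pA]□□caa

The machine reaches the accept state pA and halts.

Final tape (ignoring leading/trailing blanks): caa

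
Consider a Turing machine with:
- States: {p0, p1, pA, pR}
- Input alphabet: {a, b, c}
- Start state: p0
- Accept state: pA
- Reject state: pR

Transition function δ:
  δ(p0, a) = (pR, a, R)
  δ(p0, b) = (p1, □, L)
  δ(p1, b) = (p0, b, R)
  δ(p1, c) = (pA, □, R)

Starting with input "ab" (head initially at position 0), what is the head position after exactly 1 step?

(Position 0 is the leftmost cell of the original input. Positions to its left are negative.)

Execution trace (head position shown):
Step 0: [p0]ab  (head at position 0)
Step 1: move right → a[pR]b  (head at position 1)

After 1 step, the head is at position 1.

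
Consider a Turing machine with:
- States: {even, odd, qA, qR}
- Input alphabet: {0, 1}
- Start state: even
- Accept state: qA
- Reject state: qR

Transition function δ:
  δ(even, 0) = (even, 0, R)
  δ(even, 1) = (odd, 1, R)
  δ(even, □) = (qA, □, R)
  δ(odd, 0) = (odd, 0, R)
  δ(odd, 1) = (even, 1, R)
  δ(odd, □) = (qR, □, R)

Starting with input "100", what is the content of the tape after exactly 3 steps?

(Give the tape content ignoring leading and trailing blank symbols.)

Execution trace:
Initial: [even]100
Step 1: δ(even, 1) = (odd, 1, R) → 1[odd]00
Step 2: δ(odd, 0) = (odd, 0, R) → 10[odd]0
Step 3: δ(odd, 0) = (odd, 0, R) → 100[odd]□

After 3 steps, the tape (ignoring leading/trailing blanks) is: 100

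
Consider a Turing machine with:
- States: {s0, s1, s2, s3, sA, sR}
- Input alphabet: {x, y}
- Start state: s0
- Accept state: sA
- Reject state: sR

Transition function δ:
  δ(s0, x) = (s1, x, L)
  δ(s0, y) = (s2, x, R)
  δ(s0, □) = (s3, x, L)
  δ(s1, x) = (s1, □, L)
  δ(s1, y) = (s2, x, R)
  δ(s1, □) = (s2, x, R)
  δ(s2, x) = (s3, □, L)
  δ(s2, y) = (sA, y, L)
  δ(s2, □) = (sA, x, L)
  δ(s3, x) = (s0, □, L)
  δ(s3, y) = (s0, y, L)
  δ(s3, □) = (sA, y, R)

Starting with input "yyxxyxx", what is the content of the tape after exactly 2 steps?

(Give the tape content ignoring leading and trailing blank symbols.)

Execution trace:
Initial: [s0]yyxxyxx
Step 1: δ(s0, y) = (s2, x, R) → x[s2]yxxyxx
Step 2: δ(s2, y) = (sA, y, L) → [sA]xyxxyxx

The machine reaches the accept state sA and halts.

After 2 steps, the tape (ignoring leading/trailing blanks) is: xyxxyxx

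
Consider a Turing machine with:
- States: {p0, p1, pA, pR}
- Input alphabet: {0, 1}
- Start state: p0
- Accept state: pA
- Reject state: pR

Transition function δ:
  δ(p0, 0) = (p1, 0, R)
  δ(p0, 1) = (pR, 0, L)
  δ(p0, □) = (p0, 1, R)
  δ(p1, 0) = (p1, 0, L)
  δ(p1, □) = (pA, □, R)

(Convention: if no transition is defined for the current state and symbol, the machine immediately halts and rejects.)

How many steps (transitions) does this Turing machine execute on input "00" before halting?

Execution trace:
Initial: [p0]00
Step 1: δ(p0, 0) = (p1, 0, R) → 0[p1]0
Step 2: δ(p1, 0) = (p1, 0, L) → [p1]00
Step 3: δ(p1, 0) = (p1, 0, L) → [p1]□00
Step 4: δ(p1, □) = (pA, □, R) → □[pA]00

The machine reaches the accept state pA and halts.

The machine executed 4 steps before halting.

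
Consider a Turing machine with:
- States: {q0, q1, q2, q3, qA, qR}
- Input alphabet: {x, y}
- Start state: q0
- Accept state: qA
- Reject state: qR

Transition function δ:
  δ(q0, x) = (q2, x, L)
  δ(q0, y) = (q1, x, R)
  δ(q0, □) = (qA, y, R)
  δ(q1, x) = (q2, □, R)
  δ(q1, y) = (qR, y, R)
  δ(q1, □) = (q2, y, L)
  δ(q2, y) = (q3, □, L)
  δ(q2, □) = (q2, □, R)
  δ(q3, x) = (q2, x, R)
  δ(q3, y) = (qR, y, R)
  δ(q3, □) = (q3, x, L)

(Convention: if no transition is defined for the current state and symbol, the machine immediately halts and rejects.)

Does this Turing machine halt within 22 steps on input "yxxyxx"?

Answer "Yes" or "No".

Execution trace:
Initial: [q0]yxxyxx
Step 1: δ(q0, y) = (q1, x, R) → x[q1]xxyxx
Step 2: δ(q1, x) = (q2, □, R) → x□[q2]xyxx

No transition is defined for δ(q2, x). By convention the machine halts and rejects.
The machine halted after 2 steps (within the 22-step bound).

Answer: Yes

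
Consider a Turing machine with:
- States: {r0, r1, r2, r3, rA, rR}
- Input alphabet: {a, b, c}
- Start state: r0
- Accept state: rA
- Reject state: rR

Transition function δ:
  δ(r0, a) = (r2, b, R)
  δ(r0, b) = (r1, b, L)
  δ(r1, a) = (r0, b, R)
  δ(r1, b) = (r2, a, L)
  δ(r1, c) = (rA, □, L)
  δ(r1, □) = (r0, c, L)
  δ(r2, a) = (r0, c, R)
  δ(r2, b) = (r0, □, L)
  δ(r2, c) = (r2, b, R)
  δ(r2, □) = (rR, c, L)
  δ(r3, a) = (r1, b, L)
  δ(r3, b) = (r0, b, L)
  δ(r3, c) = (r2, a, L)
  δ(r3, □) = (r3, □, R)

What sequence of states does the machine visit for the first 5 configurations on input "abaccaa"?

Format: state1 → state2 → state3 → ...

Execution trace:
Initial: [r0]abaccaa
Step 1: δ(r0, a) = (r2, b, R) → b[r2]baccaa
Step 2: δ(r2, b) = (r0, □, L) → [r0]b□accaa
Step 3: δ(r0, b) = (r1, b, L) → [r1]□b□accaa
Step 4: δ(r1, □) = (r0, c, L) → [r0]□cb□accaa

No transition is defined for δ(r0, □). By convention the machine halts and rejects.

State sequence: r0 → r2 → r0 → r1 → r0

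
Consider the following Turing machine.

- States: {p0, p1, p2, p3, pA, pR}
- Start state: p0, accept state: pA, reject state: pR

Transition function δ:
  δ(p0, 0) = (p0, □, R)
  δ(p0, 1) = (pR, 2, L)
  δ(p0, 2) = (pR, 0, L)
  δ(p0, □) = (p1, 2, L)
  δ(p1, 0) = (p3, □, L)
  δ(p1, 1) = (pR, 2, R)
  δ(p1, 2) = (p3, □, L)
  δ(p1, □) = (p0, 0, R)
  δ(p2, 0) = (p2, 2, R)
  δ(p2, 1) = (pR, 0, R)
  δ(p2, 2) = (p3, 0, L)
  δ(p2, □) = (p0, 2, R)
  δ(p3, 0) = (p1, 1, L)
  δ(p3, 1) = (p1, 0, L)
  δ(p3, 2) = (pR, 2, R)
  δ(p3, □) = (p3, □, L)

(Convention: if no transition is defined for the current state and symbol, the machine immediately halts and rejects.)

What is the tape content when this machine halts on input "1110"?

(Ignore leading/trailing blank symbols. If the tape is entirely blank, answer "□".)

Execution trace:
Initial: [p0]1110
Step 1: δ(p0, 1) = (pR, 2, L) → [pR]□2110

The machine reaches the reject state pR and halts.

Final tape (ignoring leading/trailing blanks): 2110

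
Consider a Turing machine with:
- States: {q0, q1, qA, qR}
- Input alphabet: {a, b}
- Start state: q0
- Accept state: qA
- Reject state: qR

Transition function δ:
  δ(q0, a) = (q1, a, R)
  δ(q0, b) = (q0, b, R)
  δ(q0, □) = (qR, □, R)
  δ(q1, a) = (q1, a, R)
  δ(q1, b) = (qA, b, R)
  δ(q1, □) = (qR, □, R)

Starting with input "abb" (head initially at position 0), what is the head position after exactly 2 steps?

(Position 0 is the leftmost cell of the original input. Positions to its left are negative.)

Execution trace (head position shown):
Step 0: [q0]abb  (head at position 0)
Step 1: move right → a[q1]bb  (head at position 1)
Step 2: move right → ab[qA]b  (head at position 2)

After 2 steps, the head is at position 2.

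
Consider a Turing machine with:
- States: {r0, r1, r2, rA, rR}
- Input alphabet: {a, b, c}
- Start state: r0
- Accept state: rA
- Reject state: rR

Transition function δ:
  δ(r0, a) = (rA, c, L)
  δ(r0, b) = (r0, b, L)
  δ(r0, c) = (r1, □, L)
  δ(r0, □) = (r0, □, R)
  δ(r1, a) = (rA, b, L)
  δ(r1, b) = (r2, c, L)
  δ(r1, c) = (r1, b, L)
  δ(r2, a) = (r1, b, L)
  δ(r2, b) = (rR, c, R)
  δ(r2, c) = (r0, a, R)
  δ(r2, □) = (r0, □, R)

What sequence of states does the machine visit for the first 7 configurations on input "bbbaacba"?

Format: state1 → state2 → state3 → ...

Execution trace:
Initial: [r0]bbbaacba
Step 1: δ(r0, b) = (r0, b, L) → [r0]□bbbaacba
Step 2: δ(r0, □) = (r0, □, R) → □[r0]bbbaacba
Step 3: δ(r0, b) = (r0, b, L) → [r0]□bbbaacba
Step 4: δ(r0, □) = (r0, □, R) → □[r0]bbbaacba
Step 5: δ(r0, b) = (r0, b, L) → [r0]□bbbaacba
Step 6: δ(r0, □) = (r0, □, R) → □[r0]bbbaacba

State sequence: r0 → r0 → r0 → r0 → r0 → r0 → r0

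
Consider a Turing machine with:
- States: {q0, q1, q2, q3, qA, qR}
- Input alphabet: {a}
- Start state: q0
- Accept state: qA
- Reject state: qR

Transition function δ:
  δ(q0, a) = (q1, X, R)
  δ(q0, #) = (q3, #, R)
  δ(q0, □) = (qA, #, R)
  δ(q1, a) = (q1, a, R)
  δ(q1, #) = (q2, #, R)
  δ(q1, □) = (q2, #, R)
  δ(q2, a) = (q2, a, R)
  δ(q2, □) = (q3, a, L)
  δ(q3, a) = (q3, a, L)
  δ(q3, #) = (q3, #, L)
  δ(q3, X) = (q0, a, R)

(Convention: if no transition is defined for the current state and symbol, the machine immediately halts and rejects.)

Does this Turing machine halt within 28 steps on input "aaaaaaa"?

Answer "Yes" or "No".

Execution trace:
Initial: [q0]aaaaaaa
Step 1: δ(q0, a) = (q1, X, R) → X[q1]aaaaaa
Step 2: δ(q1, a) = (q1, a, R) → Xa[q1]aaaaa
Step 3: δ(q1, a) = (q1, a, R) → Xaa[q1]aaaa
Step 4: δ(q1, a) = (q1, a, R) → Xaaa[q1]aaa
Step 5: δ(q1, a) = (q1, a, R) → Xaaaa[q1]aa
Step 6: δ(q1, a) = (q1, a, R) → Xaaaaa[q1]a
Step 7: δ(q1, a) = (q1, a, R) → Xaaaaaa[q1]□
Step 8: δ(q1, □) = (q2, #, R) → Xaaaaaa#[q2]□
Step 9: δ(q2, □) = (q3, a, L) → Xaaaaaa[q3]#a
Step 10: δ(q3, #) = (q3, #, L) → Xaaaaa[q3]a#a
Step 11: δ(q3, a) = (q3, a, L) → Xaaaa[q3]aa#a
Step 12: δ(q3, a) = (q3, a, L) → Xaaa[q3]aaa#a
Step 13: δ(q3, a) = (q3, a, L) → Xaa[q3]aaaa#a
Step 14: δ(q3, a) = (q3, a, L) → Xa[q3]aaaaa#a
Step 15: δ(q3, a) = (q3, a, L) → X[q3]aaaaaa#a
Step 16: δ(q3, a) = (q3, a, L) → [q3]Xaaaaaa#a
Step 17: δ(q3, X) = (q0, a, R) → a[q0]aaaaaa#a
Step 18: δ(q0, a) = (q1, X, R) → aX[q1]aaaaa#a
Step 19: δ(q1, a) = (q1, a, R) → aXa[q1]aaaa#a
Step 20: δ(q1, a) = (q1, a, R) → aXaa[q1]aaa#a
Step 21: δ(q1, a) = (q1, a, R) → aXaaa[q1]aa#a
Step 22: δ(q1, a) = (q1, a, R) → aXaaaa[q1]a#a
Step 23: δ(q1, a) = (q1, a, R) → aXaaaaa[q1]#a
Step 24: δ(q1, #) = (q2, #, R) → aXaaaaa#[q2]a
Step 25: δ(q2, a) = (q2, a, R) → aXaaaaa#a[q2]□
Step 26: δ(q2, □) = (q3, a, L) → aXaaaaa#[q3]aa
Step 27: δ(q3, a) = (q3, a, L) → aXaaaaa[q3]#aa
Step 28: δ(q3, #) = (q3, #, L) → aXaaaa[q3]a#aa

The machine has not reached a halting state after 28 steps.
The machine did not halt within the 28-step bound.

Answer: No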